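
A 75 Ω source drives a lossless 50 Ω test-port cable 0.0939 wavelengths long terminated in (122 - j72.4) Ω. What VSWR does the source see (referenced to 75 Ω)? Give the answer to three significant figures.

VSWR ≈ 3.75

βl = 2π × 0.0939 = 33.8°
tan(βl) = 0.67
Z_in = Z_0·(Z_L + jZ_0·tanβl)/(Z_0 + jZ_L·tanβl) = 27 − j42.1 Ω
Γ_s = (Z_in − Z_s)/(Z_in + Z_s) = (-48 − j42.1)/(102 − j42.1), |Γ_s| = 0.579
VSWR = (1 + |Γ_s|)/(1 − |Γ_s|)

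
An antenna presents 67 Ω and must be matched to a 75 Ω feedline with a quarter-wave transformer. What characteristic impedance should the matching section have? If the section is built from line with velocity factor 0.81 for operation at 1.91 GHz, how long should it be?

Z_qwt ≈ 70.9 Ω; length ≈ 3.18 cm

Z_qwt = √(Z_0·R_L) = √(75 × 67) = √5025
λ = 0.81·c/f = 0.127 m, so l = λ/4 = 0.0318 m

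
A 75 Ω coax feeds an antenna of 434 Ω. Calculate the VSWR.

VSWR ≈ 5.79

For a purely resistive load, VSWR = R_L/Z_0 or Z_0/R_L (whichever > 1) = 434/75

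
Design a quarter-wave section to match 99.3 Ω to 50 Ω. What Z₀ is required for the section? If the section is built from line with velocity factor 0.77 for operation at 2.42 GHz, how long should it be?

Z_qwt = √(Z_0·R_L) = √(50 × 99.3) = √4965
λ = 0.77·c/f = 0.0955 m, so l = λ/4 = 0.0239 m

Z_qwt ≈ 70.5 Ω; length ≈ 2.39 cm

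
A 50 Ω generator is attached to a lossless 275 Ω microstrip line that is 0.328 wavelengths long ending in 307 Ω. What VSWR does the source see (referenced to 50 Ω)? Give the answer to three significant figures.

VSWR ≈ 5.2

βl = 2π × 0.328 = 118°
tan(βl) = -1.87
Z_in = Z_0·(Z_L + jZ_0·tanβl)/(Z_0 + jZ_L·tanβl) = 258 + j23.6 Ω
Γ_s = (Z_in − Z_s)/(Z_in + Z_s) = (208 + j23.6)/(308 + j23.6), |Γ_s| = 0.677
VSWR = (1 + |Γ_s|)/(1 − |Γ_s|)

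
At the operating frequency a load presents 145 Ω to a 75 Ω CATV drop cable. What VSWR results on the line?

Γ = (145 − 75)/(145 + 75) = 0.318
VSWR = (1 + 0.318)/(1 − 0.318)

VSWR ≈ 1.93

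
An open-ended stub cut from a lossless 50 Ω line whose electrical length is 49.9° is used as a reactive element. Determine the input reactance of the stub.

tan(βl) = 1.19
For an open-ended stub, Z_in = −jZ_0·cot(βl) = −jZ_0/tan(βl)

X_in ≈ -42.1 Ω (capacitive)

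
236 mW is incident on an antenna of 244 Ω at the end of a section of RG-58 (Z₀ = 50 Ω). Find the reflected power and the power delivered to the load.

Γ = (244 − 50)/(244 + 50) = 0.66
|Γ|² = 0.435
P_refl = |Γ|²·P_inc = 103 mW, P_del = (1 − |Γ|²)·P_inc = 133 mW

P_reflected ≈ 103 mW; P_delivered ≈ 133 mW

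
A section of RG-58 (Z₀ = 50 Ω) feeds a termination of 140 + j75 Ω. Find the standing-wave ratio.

Γ = (Z_L − Z_0)/(Z_L + Z_0) = (90 + j75)/(190 + j75)
|Γ| = 117/204 = 0.574
VSWR = (1 + |Γ|)/(1 − |Γ|) = 1.57/0.426

VSWR ≈ 3.69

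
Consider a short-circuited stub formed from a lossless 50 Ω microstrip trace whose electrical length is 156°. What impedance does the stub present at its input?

Z_in ≈ −j22.3 Ω

tan(βl) = -0.445
For a short-circuited stub, Z_in = jZ_0·tan(βl)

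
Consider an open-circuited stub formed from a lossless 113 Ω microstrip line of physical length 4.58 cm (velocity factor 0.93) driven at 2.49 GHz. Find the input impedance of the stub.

Z_in ≈ +j175 Ω

λ = v/f = 0.93·c / 2.49 GHz = 0.112 m
βl = 2π·l/λ = 2π × 0.409 = 147°
tan(βl) = -0.646
For an open-circuited stub, Z_in = −jZ_0·cot(βl) = −jZ_0/tan(βl)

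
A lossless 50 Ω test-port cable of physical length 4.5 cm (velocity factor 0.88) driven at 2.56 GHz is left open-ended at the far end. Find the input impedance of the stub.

Z_in ≈ +j118 Ω

λ = v/f = 0.88·c / 2.56 GHz = 0.103 m
βl = 2π·l/λ = 2π × 0.436 = 157°
tan(βl) = -0.423
For an open-ended stub, Z_in = −jZ_0·cot(βl) = −jZ_0/tan(βl)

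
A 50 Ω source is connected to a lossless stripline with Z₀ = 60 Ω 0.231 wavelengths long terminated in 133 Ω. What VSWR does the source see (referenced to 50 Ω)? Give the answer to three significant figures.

βl = 2π × 0.231 = 83.2°
tan(βl) = 8.34
Z_in = Z_0·(Z_L + jZ_0·tanβl)/(Z_0 + jZ_L·tanβl) = 27.4 − j5.72 Ω
Γ_s = (Z_in − Z_s)/(Z_in + Z_s) = (-22.6 − j5.72)/(77.4 − j5.72), |Γ_s| = 0.301
VSWR = (1 + |Γ_s|)/(1 − |Γ_s|)

VSWR ≈ 1.86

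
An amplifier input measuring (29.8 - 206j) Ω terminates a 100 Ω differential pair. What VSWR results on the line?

Γ = (Z_L − Z_0)/(Z_L + Z_0) = (-70.2 − j206)/(129.8 − j206)
|Γ| = 218/243 = 0.894
VSWR = (1 + |Γ|)/(1 − |Γ|) = 1.89/0.106

VSWR ≈ 17.8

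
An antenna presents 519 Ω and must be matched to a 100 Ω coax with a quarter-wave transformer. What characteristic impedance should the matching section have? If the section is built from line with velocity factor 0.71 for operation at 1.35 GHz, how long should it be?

Z_qwt = √(Z_0·R_L) = √(100 × 519) = √51900
λ = 0.71·c/f = 0.158 m, so l = λ/4 = 0.0394 m

Z_qwt ≈ 228 Ω; length ≈ 3.94 cm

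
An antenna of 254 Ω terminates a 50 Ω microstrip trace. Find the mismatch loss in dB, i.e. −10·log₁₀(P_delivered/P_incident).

mismatch loss ≈ 2.6 dB

Γ = (254 − 50)/(254 + 50) = 0.671
|Γ|² = 0.45, so P_del/P_inc = 1 − |Γ|² = 0.55
ML = −10·log₁₀(1 − |Γ|²)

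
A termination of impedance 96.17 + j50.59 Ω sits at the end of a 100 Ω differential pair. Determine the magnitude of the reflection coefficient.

|Γ| ≈ 0.25

Γ = (Z_L − Z_0)/(Z_L + Z_0) = (-3.83 + j50.59)/(196.2 + j50.59)
|Γ| = 50.7/203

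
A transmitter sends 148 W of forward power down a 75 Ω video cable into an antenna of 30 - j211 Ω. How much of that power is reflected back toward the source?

|Γ| = |(-45 − j211)/(105 − j211)| = 0.915
|Γ|² = 0.838
P_refl = |Γ|²·P_inc = 124 W, P_del = (1 − |Γ|²)·P_inc = 24 W

P_reflected ≈ 124 W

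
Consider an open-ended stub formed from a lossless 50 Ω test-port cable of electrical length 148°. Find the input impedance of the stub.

tan(βl) = -0.625
For an open-ended stub, Z_in = −jZ_0·cot(βl) = −jZ_0/tan(βl)

Z_in ≈ +j80 Ω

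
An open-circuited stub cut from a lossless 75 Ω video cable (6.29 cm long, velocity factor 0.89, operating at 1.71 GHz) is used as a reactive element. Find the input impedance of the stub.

Z_in ≈ +j107 Ω

λ = v/f = 0.89·c / 1.71 GHz = 0.156 m
βl = 2π·l/λ = 2π × 0.403 = 145°
tan(βl) = -0.7
For an open-circuited stub, Z_in = −jZ_0·cot(βl) = −jZ_0/tan(βl)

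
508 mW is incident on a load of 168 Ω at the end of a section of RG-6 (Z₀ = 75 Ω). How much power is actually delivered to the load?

Γ = (168 − 75)/(168 + 75) = 0.383
|Γ|² = 0.146
P_refl = |Γ|²·P_inc = 74.4 mW, P_del = (1 − |Γ|²)·P_inc = 434 mW

P_delivered ≈ 434 mW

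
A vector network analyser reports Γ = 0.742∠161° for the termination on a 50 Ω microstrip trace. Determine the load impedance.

Z_L = Z_0·(1 + Γ)/(1 − Γ) = 50·(0.298 + j0.242)/(1.7 − j0.242)

Z_L ≈ 7.61 + j8.18 Ω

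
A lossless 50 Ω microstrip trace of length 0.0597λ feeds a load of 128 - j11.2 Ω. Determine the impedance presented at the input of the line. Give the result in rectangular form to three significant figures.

βl = 2π × 0.0597 = 21.5°
tan(βl) = tan(21.5°) = 0.394
Z_in = Z_0·(Z_L + jZ_0·tanβl)/(Z_0 + jZ_L·tanβl)
     = 50·(128 + j8.49)/(54.4 + j50.4)

Z_in ≈ 67.2 − j54.4 Ω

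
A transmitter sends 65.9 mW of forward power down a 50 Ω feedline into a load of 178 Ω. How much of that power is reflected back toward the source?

P_reflected ≈ 20.8 mW

Γ = (178 − 50)/(178 + 50) = 0.561
|Γ|² = 0.315
P_refl = |Γ|²·P_inc = 20.8 mW, P_del = (1 − |Γ|²)·P_inc = 45.1 mW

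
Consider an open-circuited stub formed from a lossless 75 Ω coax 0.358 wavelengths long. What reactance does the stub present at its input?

X_in ≈ 60.5 Ω (inductive)

βl = 2π × 0.358 = 129°
tan(βl) = -1.24
For an open-circuited stub, Z_in = −jZ_0·cot(βl) = −jZ_0/tan(βl)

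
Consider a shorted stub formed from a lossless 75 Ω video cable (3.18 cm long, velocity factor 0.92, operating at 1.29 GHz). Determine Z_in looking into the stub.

λ = v/f = 0.92·c / 1.29 GHz = 0.214 m
βl = 2π·l/λ = 2π × 0.149 = 53.5°
tan(βl) = 1.35
For a shorted stub, Z_in = jZ_0·tan(βl)

Z_in ≈ +j101 Ω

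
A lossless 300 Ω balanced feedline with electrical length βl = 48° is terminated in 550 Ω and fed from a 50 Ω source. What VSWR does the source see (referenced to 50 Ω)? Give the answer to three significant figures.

VSWR ≈ 6.79

tan(βl) = 1.11
Z_in = Z_0·(Z_L + jZ_0·tanβl)/(Z_0 + jZ_L·tanβl) = 239 − j153 Ω
Γ_s = (Z_in − Z_s)/(Z_in + Z_s) = (189 − j153)/(289 − j153), |Γ_s| = 0.743
VSWR = (1 + |Γ_s|)/(1 − |Γ_s|)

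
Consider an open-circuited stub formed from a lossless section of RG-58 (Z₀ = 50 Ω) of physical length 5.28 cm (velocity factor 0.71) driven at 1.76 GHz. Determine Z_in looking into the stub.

Z_in ≈ +j118 Ω

λ = v/f = 0.71·c / 1.76 GHz = 0.121 m
βl = 2π·l/λ = 2π × 0.436 = 157°
tan(βl) = -0.423
For an open-circuited stub, Z_in = −jZ_0·cot(βl) = −jZ_0/tan(βl)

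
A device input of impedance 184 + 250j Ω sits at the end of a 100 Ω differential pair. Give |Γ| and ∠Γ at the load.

Γ ≈ 0.697 ∠ 30.1°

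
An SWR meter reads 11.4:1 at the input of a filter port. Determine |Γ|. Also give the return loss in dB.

|Γ| ≈ 0.839; return loss ≈ 1.53 dB

|Γ| = (S − 1)/(S + 1) = (11.4 − 1)/(11.4 + 1) = 10.4/12.4
RL = −20·log₁₀|Γ| = −20·log₁₀(0.839)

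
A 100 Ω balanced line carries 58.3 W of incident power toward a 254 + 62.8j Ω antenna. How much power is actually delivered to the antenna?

P_delivered ≈ 45.8 W

|Γ| = |(154 + j62.8)/(354 + j62.8)| = 0.463
|Γ|² = 0.214
P_refl = |Γ|²·P_inc = 12.5 W, P_del = (1 − |Γ|²)·P_inc = 45.8 W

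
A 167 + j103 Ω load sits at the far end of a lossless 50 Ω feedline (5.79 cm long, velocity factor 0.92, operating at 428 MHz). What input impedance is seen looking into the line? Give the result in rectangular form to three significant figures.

Z_in ≈ 51.3 − j86.4 Ω

λ = v/f = 0.92·c / 428 MHz = 0.645 m
βl = 2π·l/λ = 2π × 0.0898 = 32.3°
tan(βl) = tan(32.3°) = 0.633
Z_in = Z_0·(Z_L + jZ_0·tanβl)/(Z_0 + jZ_L·tanβl)
     = 50·(167 + j135)/(-15.2 + j106)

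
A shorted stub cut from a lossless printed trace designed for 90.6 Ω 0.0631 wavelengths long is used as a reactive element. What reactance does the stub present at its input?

βl = 2π × 0.0631 = 22.7°
tan(βl) = 0.419
For a shorted stub, Z_in = jZ_0·tan(βl)

X_in ≈ 37.9 Ω (inductive)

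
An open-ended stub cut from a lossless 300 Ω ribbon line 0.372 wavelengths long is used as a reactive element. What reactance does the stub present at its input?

X_in ≈ 289 Ω (inductive)

βl = 2π × 0.372 = 134°
tan(βl) = -1.04
For an open-ended stub, Z_in = −jZ_0·cot(βl) = −jZ_0/tan(βl)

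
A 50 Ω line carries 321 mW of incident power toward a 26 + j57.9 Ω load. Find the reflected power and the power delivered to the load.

P_reflected ≈ 138 mW; P_delivered ≈ 183 mW

|Γ| = |(-24 + j57.9)/(76 + j57.9)| = 0.656
|Γ|² = 0.43
P_refl = |Γ|²·P_inc = 138 mW, P_del = (1 − |Γ|²)·P_inc = 183 mW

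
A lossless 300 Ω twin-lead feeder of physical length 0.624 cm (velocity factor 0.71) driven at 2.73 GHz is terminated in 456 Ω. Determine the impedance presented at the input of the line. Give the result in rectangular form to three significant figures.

Z_in ≈ 350 − j127 Ω

λ = v/f = 0.71·c / 2.73 GHz = 0.078 m
βl = 2π·l/λ = 2π × 0.08 = 28.8°
tan(βl) = tan(28.8°) = 0.55
Z_in = Z_0·(Z_L + jZ_0·tanβl)/(Z_0 + jZ_L·tanβl)
     = 300·(456 + j165)/(300 + j251)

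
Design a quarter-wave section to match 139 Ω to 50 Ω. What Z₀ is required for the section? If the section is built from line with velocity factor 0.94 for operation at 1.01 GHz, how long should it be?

Z_qwt = √(Z_0·R_L) = √(50 × 139) = √6950
λ = 0.94·c/f = 0.279 m, so l = λ/4 = 0.0698 m

Z_qwt ≈ 83.4 Ω; length ≈ 6.98 cm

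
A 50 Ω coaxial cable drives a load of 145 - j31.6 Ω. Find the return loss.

Γ = (95 − j31.6)/(195 − j31.6), |Γ| = 0.507
RL = −20·log₁₀|Γ| = −20·log₁₀(0.507)

RL ≈ 5.9 dB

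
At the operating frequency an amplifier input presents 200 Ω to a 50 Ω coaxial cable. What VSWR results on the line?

VSWR ≈ 4

Γ = (200 − 50)/(200 + 50) = 0.6
VSWR = (1 + 0.6)/(1 − 0.6)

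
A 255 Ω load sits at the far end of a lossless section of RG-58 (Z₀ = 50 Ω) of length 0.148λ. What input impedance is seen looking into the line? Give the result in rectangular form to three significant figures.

Z_in ≈ 14.9 − j35.1 Ω

βl = 2π × 0.148 = 53.3°
tan(βl) = tan(53.3°) = 1.34
Z_in = Z_0·(Z_L + jZ_0·tanβl)/(Z_0 + jZ_L·tanβl)
     = 50·(255 + j67)/(50 + j342)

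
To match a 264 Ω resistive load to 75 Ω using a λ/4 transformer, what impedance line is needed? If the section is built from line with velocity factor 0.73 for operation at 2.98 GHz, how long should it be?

Z_qwt ≈ 141 Ω; length ≈ 1.84 cm

Z_qwt = √(Z_0·R_L) = √(75 × 264) = √19800
λ = 0.73·c/f = 0.0735 m, so l = λ/4 = 0.0184 m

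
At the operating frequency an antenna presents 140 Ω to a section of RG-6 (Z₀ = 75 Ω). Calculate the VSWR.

VSWR ≈ 1.87

Γ = (140 − 75)/(140 + 75) = 0.302
VSWR = (1 + 0.302)/(1 − 0.302)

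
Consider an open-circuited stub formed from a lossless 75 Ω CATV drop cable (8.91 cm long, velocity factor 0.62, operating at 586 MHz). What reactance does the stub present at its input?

X_in ≈ 14.7 Ω (inductive)

λ = v/f = 0.62·c / 586 MHz = 0.317 m
βl = 2π·l/λ = 2π × 0.281 = 101°
tan(βl) = -5.12
For an open-circuited stub, Z_in = −jZ_0·cot(βl) = −jZ_0/tan(βl)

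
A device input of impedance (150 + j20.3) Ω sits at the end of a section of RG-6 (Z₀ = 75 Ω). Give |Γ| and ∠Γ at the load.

Γ = (Z_L − Z_0)/(Z_L + Z_0) = (75 + j20.3)/(225 + j20.3)
|Γ| = 77.7/226 = 0.344

Γ ≈ 0.344 ∠ 9.99°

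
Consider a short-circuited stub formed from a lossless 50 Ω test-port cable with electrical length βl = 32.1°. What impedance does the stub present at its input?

tan(βl) = 0.627
For a short-circuited stub, Z_in = jZ_0·tan(βl)

Z_in ≈ +j31.4 Ω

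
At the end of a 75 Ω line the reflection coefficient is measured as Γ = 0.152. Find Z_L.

Z_L = Z_0·(1 + Γ)/(1 − Γ) = 75·(1.15)/(0.848)

Z_L ≈ 102 Ω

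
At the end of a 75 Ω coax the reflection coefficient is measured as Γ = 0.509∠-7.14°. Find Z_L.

Z_L ≈ 223 − j38.1 Ω

Z_L = Z_0·(1 + Γ)/(1 − Γ) = 75·(1.51 − j0.0633)/(0.495 + j0.0633)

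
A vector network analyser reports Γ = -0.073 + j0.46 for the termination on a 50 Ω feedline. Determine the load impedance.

Z_L ≈ 28.7 + j33.8 Ω

Z_L = Z_0·(1 + Γ)/(1 − Γ) = 50·(0.927 + j0.46)/(1.07 − j0.46)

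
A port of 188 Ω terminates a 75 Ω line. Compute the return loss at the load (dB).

Γ = (188 − 75)/(188 + 75) = 0.43
RL = −20·log₁₀|Γ| = −20·log₁₀(0.43)

RL ≈ 7.34 dB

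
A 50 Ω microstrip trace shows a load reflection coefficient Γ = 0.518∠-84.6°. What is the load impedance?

Z_L ≈ 31.2 − j44 Ω

Z_L = Z_0·(1 + Γ)/(1 − Γ) = 50·(1.05 − j0.516)/(0.951 + j0.516)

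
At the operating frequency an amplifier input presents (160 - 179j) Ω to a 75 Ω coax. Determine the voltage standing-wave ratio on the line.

VSWR ≈ 5.08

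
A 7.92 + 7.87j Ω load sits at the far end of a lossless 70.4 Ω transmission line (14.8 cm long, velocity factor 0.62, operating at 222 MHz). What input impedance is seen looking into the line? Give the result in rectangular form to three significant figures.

λ = v/f = 0.62·c / 222 MHz = 0.838 m
βl = 2π·l/λ = 2π × 0.177 = 63.6°
tan(βl) = tan(63.6°) = 2.01
Z_in = Z_0·(Z_L + jZ_0·tanβl)/(Z_0 + jZ_L·tanβl)
     = 70.4·(7.92 + j150)/(54.6 + j15.9)

Z_in ≈ 61.4 + j175 Ω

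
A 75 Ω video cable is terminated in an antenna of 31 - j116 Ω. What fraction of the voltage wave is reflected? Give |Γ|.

Γ = (Z_L − Z_0)/(Z_L + Z_0) = (-44 − j116)/(106 − j116)
|Γ| = 124/157

|Γ| ≈ 0.79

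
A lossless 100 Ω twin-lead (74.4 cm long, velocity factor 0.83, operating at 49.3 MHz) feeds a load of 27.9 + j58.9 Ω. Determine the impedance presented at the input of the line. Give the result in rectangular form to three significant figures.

λ = v/f = 0.83·c / 49.3 MHz = 5.05 m
βl = 2π·l/λ = 2π × 0.147 = 53°
tan(βl) = tan(53°) = 1.33
Z_in = Z_0·(Z_L + jZ_0·tanβl)/(Z_0 + jZ_L·tanβl)
     = 100·(27.9 + j192)/(21.8 + j37.1)

Z_in ≈ 418 + j170 Ω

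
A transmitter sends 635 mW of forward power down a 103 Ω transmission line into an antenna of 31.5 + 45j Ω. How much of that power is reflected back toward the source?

|Γ| = |(-71.5 + j45)/(134.5 + j45)| = 0.596
|Γ|² = 0.355
P_refl = |Γ|²·P_inc = 225 mW, P_del = (1 − |Γ|²)·P_inc = 410 mW

P_reflected ≈ 225 mW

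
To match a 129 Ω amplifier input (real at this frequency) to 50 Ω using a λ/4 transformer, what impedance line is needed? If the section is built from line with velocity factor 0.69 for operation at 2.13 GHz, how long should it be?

Z_qwt = √(Z_0·R_L) = √(50 × 129) = √6450
λ = 0.69·c/f = 0.0972 m, so l = λ/4 = 0.0243 m

Z_qwt ≈ 80.3 Ω; length ≈ 2.43 cm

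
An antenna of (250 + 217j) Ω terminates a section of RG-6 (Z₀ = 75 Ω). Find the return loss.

RL ≈ 2.93 dB

Γ = (175 + j217)/(325 + j217), |Γ| = 0.713
RL = −20·log₁₀|Γ| = −20·log₁₀(0.713)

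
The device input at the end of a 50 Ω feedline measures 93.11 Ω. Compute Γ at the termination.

Γ = 0.301

Γ = (Z_L − Z_0)/(Z_L + Z_0) = (93.11 − 50)/(93.11 + 50) = 43.11/143.1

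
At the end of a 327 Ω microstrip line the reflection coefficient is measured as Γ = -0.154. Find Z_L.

Z_L = Z_0·(1 + Γ)/(1 − Γ) = 327·(0.846)/(1.15)

Z_L ≈ 240 Ω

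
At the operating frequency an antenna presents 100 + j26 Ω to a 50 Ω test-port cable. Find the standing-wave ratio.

VSWR ≈ 2.18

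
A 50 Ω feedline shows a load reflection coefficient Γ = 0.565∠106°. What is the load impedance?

Z_L ≈ 20.9 + j33.3 Ω

Z_L = Z_0·(1 + Γ)/(1 − Γ) = 50·(0.844 + j0.543)/(1.16 − j0.543)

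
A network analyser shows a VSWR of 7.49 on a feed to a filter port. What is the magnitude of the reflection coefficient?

|Γ| ≈ 0.764

|Γ| = (S − 1)/(S + 1) = (7.49 − 1)/(7.49 + 1) = 6.49/8.49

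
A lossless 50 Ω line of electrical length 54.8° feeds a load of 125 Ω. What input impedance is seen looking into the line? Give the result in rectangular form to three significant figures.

tan(βl) = tan(54.8°) = 1.42
Z_in = Z_0·(Z_L + jZ_0·tanβl)/(Z_0 + jZ_L·tanβl)
     = 50·(125 + j70.9)/(50 + j177)

Z_in ≈ 27.7 − j27.4 Ω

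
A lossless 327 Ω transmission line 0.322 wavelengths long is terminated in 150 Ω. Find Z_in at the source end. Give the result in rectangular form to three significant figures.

Z_in ≈ 415 − j281 Ω

βl = 2π × 0.322 = 116°
tan(βl) = tan(116°) = -2.06
Z_in = Z_0·(Z_L + jZ_0·tanβl)/(Z_0 + jZ_L·tanβl)
     = 327·(150 − j673)/(327 − j309)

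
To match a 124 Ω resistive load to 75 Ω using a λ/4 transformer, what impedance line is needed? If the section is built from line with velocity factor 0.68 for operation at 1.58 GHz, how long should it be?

Z_qwt = √(Z_0·R_L) = √(75 × 124) = √9300
λ = 0.68·c/f = 0.129 m, so l = λ/4 = 0.0323 m

Z_qwt ≈ 96.4 Ω; length ≈ 3.23 cm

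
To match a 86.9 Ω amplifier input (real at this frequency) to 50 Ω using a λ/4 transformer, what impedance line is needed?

Z_qwt ≈ 65.9 Ω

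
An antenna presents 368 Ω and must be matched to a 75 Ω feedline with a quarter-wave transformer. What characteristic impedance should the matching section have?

Z_qwt = √(Z_0·R_L) = √(75 × 368) = √27600

Z_qwt ≈ 166 Ω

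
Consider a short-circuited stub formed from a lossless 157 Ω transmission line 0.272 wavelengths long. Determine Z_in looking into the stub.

Z_in ≈ −j1130 Ω

βl = 2π × 0.272 = 97.9°
tan(βl) = -7.19
For a short-circuited stub, Z_in = jZ_0·tan(βl)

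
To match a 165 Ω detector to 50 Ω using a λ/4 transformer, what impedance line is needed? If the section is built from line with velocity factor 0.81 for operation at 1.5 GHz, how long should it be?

Z_qwt = √(Z_0·R_L) = √(50 × 165) = √8250
λ = 0.81·c/f = 0.162 m, so l = λ/4 = 0.0405 m

Z_qwt ≈ 90.8 Ω; length ≈ 4.05 cm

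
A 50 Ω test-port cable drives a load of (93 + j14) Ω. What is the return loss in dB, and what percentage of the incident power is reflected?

Γ = (43 + j14)/(143 + j14), |Γ| = 0.315
RL = −20·log₁₀(0.315) = 10 dB
P_refl/P_inc = |Γ|² = 0.0991

RL ≈ 10 dB; 9.91% of incident power reflected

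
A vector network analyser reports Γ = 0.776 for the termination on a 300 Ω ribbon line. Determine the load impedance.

Z_L = Z_0·(1 + Γ)/(1 − Γ) = 300·(1.78)/(0.224)

Z_L ≈ 2380 Ω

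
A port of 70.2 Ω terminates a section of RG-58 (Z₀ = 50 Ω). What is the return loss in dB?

Γ = (70.2 − 50)/(70.2 + 50) = 0.168
RL = −20·log₁₀|Γ| = −20·log₁₀(0.168)

RL ≈ 15.5 dB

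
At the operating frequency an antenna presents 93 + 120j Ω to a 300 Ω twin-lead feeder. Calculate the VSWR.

VSWR ≈ 3.79

Γ = (Z_L − Z_0)/(Z_L + Z_0) = (-207 + j120)/(393 + j120)
|Γ| = 239/411 = 0.582
VSWR = (1 + |Γ|)/(1 − |Γ|) = 1.58/0.418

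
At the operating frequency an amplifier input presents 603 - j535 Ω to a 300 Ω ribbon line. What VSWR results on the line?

VSWR ≈ 3.83

Γ = (Z_L − Z_0)/(Z_L + Z_0) = (303 − j535)/(903 − j535)
|Γ| = 615/1050 = 0.586
VSWR = (1 + |Γ|)/(1 − |Γ|) = 1.59/0.414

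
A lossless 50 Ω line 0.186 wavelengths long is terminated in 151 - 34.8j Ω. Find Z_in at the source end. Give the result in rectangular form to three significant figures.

βl = 2π × 0.186 = 67°
tan(βl) = tan(67°) = 2.35
Z_in = Z_0·(Z_L + jZ_0·tanβl)/(Z_0 + jZ_L·tanβl)
     = 50·(151 + j82.8)/(132 + j355)

Z_in ≈ 17.2 − j14.9 Ω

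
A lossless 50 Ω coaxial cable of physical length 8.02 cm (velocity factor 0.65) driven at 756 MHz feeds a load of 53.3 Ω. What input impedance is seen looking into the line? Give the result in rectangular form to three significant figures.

λ = v/f = 0.65·c / 756 MHz = 0.258 m
βl = 2π·l/λ = 2π × 0.311 = 112°
tan(βl) = tan(112°) = -2.48
Z_in = Z_0·(Z_L + jZ_0·tanβl)/(Z_0 + jZ_L·tanβl)
     = 50·(53.3 − j124)/(50 − j132)

Z_in ≈ 47.7 + j2.11 Ω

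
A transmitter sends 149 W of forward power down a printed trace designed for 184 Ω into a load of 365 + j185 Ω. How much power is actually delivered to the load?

P_delivered ≈ 119 W

|Γ| = |(181 + j185)/(549 + j185)| = 0.447
|Γ|² = 0.2
P_refl = |Γ|²·P_inc = 29.7 W, P_del = (1 − |Γ|²)·P_inc = 119 W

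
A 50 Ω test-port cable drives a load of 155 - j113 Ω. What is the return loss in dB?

Γ = (105 − j113)/(205 − j113), |Γ| = 0.659
RL = −20·log₁₀|Γ| = −20·log₁₀(0.659)

RL ≈ 3.62 dB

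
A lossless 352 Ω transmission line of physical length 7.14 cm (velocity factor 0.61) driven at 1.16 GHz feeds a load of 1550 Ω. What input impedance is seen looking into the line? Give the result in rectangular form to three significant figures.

λ = v/f = 0.61·c / 1.16 GHz = 0.158 m
βl = 2π·l/λ = 2π × 0.453 = 163°
tan(βl) = tan(163°) = -0.307
Z_in = Z_0·(Z_L + jZ_0·tanβl)/(Z_0 + jZ_L·tanβl)
     = 352·(1550 − j108)/(352 − j476)

Z_in ≈ 600 + j703 Ω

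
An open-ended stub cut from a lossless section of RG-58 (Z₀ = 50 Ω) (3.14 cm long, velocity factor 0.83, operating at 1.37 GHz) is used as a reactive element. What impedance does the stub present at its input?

Z_in ≈ −j26.4 Ω

λ = v/f = 0.83·c / 1.37 GHz = 0.182 m
βl = 2π·l/λ = 2π × 0.173 = 62.2°
tan(βl) = 1.9
For an open-ended stub, Z_in = −jZ_0·cot(βl) = −jZ_0/tan(βl)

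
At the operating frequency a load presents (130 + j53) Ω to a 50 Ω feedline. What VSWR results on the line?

VSWR ≈ 3.09

Γ = (Z_L − Z_0)/(Z_L + Z_0) = (80 + j53)/(180 + j53)
|Γ| = 96/188 = 0.511
VSWR = (1 + |Γ|)/(1 − |Γ|) = 1.51/0.489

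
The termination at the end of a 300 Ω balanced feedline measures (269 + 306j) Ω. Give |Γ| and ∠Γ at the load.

Γ = (Z_L − Z_0)/(Z_L + Z_0) = (-31 + j306)/(569 + j306)
|Γ| = 308/646 = 0.476

Γ ≈ 0.476 ∠ 67.5°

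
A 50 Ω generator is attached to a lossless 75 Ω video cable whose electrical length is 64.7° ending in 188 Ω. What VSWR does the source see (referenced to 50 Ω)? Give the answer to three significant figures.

VSWR ≈ 2.12

tan(βl) = 2.12
Z_in = Z_0·(Z_L + jZ_0·tanβl)/(Z_0 + jZ_L·tanβl) = 35.3 − j28.8 Ω
Γ_s = (Z_in − Z_s)/(Z_in + Z_s) = (-14.7 − j28.8)/(85.3 − j28.8), |Γ_s| = 0.359
VSWR = (1 + |Γ_s|)/(1 − |Γ_s|)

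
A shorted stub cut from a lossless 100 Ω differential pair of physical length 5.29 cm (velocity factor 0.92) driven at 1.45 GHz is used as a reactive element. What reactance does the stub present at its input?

λ = v/f = 0.92·c / 1.45 GHz = 0.19 m
βl = 2π·l/λ = 2π × 0.278 = 100°
tan(βl) = -5.64
For a shorted stub, Z_in = jZ_0·tan(βl)

X_in ≈ -564 Ω (capacitive)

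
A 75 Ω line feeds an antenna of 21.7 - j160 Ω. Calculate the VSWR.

VSWR ≈ 19.4

Γ = (Z_L − Z_0)/(Z_L + Z_0) = (-53.3 − j160)/(96.7 − j160)
|Γ| = 169/187 = 0.902
VSWR = (1 + |Γ|)/(1 − |Γ|) = 1.9/0.0979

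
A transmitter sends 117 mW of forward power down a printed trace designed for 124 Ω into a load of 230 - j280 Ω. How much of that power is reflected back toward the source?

|Γ| = |(106 − j280)/(354 − j280)| = 0.663
|Γ|² = 0.44
P_refl = |Γ|²·P_inc = 51.5 mW, P_del = (1 − |Γ|²)·P_inc = 65.5 mW

P_reflected ≈ 51.5 mW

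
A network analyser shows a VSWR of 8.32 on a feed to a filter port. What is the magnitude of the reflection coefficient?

|Γ| ≈ 0.785

|Γ| = (S − 1)/(S + 1) = (8.32 − 1)/(8.32 + 1) = 7.32/9.32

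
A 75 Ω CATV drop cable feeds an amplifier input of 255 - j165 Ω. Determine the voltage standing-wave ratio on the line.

VSWR ≈ 4.91

Γ = (Z_L − Z_0)/(Z_L + Z_0) = (180 − j165)/(330 − j165)
|Γ| = 244/369 = 0.662
VSWR = (1 + |Γ|)/(1 − |Γ|) = 1.66/0.338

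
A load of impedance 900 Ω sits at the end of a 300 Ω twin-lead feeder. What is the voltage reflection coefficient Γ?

Γ = 0.5

Γ = (Z_L − Z_0)/(Z_L + Z_0) = (900 − 300)/(900 + 300) = 600/1200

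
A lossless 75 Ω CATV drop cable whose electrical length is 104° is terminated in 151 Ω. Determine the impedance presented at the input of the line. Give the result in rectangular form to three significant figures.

Z_in ≈ 39 + j13.9 Ω

tan(βl) = tan(104°) = -4.01
Z_in = Z_0·(Z_L + jZ_0·tanβl)/(Z_0 + jZ_L·tanβl)
     = 75·(151 − j301)/(75 − j606)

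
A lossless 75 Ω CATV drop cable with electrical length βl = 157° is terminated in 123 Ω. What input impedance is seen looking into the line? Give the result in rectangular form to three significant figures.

tan(βl) = tan(157°) = -0.424
Z_in = Z_0·(Z_L + jZ_0·tanβl)/(Z_0 + jZ_L·tanβl)
     = 75·(123 − j31.8)/(75 − j52.2)

Z_in ≈ 97.8 + j36.2 Ω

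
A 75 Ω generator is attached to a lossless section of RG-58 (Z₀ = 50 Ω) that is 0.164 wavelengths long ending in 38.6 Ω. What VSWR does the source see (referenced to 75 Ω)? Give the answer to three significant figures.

VSWR ≈ 1.44

βl = 2π × 0.164 = 59°
tan(βl) = 1.67
Z_in = Z_0·(Z_L + jZ_0·tanβl)/(Z_0 + jZ_L·tanβl) = 54.9 + j12.7 Ω
Γ_s = (Z_in − Z_s)/(Z_in + Z_s) = (-20.1 + j12.7)/(130 + j12.7), |Γ_s| = 0.182
VSWR = (1 + |Γ_s|)/(1 − |Γ_s|)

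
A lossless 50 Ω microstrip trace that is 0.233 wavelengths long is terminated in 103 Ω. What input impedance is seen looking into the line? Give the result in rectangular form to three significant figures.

βl = 2π × 0.233 = 83.9°
tan(βl) = tan(83.9°) = 9.33
Z_in = Z_0·(Z_L + jZ_0·tanβl)/(Z_0 + jZ_L·tanβl)
     = 50·(103 + j466)/(50 + j961)

Z_in ≈ 24.5 − j4.09 Ω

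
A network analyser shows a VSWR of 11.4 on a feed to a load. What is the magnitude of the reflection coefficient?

|Γ| = (S − 1)/(S + 1) = (11.4 − 1)/(11.4 + 1) = 10.4/12.4

|Γ| ≈ 0.839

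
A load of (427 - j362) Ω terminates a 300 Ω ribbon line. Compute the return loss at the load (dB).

Γ = (127 − j362)/(727 − j362), |Γ| = 0.472
RL = −20·log₁₀|Γ| = −20·log₁₀(0.472)

RL ≈ 6.51 dB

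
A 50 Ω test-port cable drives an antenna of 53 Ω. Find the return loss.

RL ≈ 30.7 dB

Γ = (53 − 50)/(53 + 50) = 0.0291
RL = −20·log₁₀|Γ| = −20·log₁₀(0.0291)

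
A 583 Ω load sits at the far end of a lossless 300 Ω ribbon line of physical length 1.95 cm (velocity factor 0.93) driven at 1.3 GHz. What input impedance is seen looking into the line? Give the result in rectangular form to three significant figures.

Z_in ≈ 322 − j209 Ω

λ = v/f = 0.93·c / 1.3 GHz = 0.215 m
βl = 2π·l/λ = 2π × 0.0909 = 32.7°
tan(βl) = tan(32.7°) = 0.642
Z_in = Z_0·(Z_L + jZ_0·tanβl)/(Z_0 + jZ_L·tanβl)
     = 300·(583 + j193)/(300 + j374)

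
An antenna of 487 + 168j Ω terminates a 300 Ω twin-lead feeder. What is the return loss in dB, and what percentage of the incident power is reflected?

Γ = (187 + j168)/(787 + j168), |Γ| = 0.312
RL = −20·log₁₀(0.312) = 10.1 dB
P_refl/P_inc = |Γ|² = 0.0976

RL ≈ 10.1 dB; 9.76% of incident power reflected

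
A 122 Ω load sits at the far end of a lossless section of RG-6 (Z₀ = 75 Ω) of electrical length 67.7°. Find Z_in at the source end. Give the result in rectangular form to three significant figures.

tan(βl) = tan(67.7°) = 2.44
Z_in = Z_0·(Z_L + jZ_0·tanβl)/(Z_0 + jZ_L·tanβl)
     = 75·(122 + j183)/(75 + j297)

Z_in ≈ 50.6 − j18 Ω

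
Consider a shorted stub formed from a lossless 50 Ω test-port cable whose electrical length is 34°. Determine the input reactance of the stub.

X_in ≈ 33.7 Ω (inductive)

tan(βl) = 0.675
For a shorted stub, Z_in = jZ_0·tan(βl)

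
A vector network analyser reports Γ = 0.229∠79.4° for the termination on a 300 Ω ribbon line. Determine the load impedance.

Z_L = Z_0·(1 + Γ)/(1 − Γ) = 300·(1.04 + j0.225)/(0.958 − j0.225)

Z_L ≈ 294 + j139 Ω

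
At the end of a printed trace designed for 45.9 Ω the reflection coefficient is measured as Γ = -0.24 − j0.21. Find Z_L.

Z_L ≈ 26.1 − j12.2 Ω

Z_L = Z_0·(1 + Γ)/(1 − Γ) = 45.9·(0.76 − j0.21)/(1.24 + j0.21)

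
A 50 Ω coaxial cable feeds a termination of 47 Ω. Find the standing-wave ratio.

VSWR ≈ 1.06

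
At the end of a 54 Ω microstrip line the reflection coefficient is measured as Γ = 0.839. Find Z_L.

Z_L = Z_0·(1 + Γ)/(1 − Γ) = 54·(1.84)/(0.161)

Z_L ≈ 617 Ω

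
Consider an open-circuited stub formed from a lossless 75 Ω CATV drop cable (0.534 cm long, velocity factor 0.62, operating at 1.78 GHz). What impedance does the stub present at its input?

λ = v/f = 0.62·c / 1.78 GHz = 0.104 m
βl = 2π·l/λ = 2π × 0.0511 = 18.4°
tan(βl) = 0.333
For an open-circuited stub, Z_in = −jZ_0·cot(βl) = −jZ_0/tan(βl)

Z_in ≈ −j225 Ω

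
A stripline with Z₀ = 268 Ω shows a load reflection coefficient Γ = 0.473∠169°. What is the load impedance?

Z_L = Z_0·(1 + Γ)/(1 − Γ) = 268·(0.536 + j0.0903)/(1.46 − j0.0903)

Z_L ≈ 96.7 + j22.5 Ω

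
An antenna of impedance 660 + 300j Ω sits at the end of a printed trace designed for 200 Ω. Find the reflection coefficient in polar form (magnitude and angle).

Γ = (Z_L − Z_0)/(Z_L + Z_0) = (460 + j300)/(860 + j300)
|Γ| = 549/911 = 0.603

Γ ≈ 0.603 ∠ 13.9°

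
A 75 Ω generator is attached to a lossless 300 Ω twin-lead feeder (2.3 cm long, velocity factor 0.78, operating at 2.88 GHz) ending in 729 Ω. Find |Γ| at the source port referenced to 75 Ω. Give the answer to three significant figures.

λ = v/f = 0.78·c / 2.88 GHz = 0.0813 m
βl = 2π·l/λ = 2π × 0.283 = 102°
tan(βl) = -4.74
Z_in = Z_0·(Z_L + jZ_0·tanβl)/(Z_0 + jZ_L·tanβl) = 128 + j52.2 Ω
Γ_s = (Z_in − Z_s)/(Z_in + Z_s) = (53 + j52.2)/(203 + j52.2), |Γ_s| = 0.355

|Γ| ≈ 0.355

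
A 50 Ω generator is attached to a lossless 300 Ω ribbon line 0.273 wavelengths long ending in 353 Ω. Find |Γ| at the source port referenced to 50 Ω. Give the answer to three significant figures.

|Γ| ≈ 0.674

βl = 2π × 0.273 = 98.3°
tan(βl) = -6.87
Z_in = Z_0·(Z_L + jZ_0·tanβl)/(Z_0 + jZ_L·tanβl) = 256 + j11.9 Ω
Γ_s = (Z_in − Z_s)/(Z_in + Z_s) = (206 + j11.9)/(306 + j11.9), |Γ_s| = 0.674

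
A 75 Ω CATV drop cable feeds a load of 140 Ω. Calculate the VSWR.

For a purely resistive load, VSWR = R_L/Z_0 or Z_0/R_L (whichever > 1) = 140/75

VSWR ≈ 1.87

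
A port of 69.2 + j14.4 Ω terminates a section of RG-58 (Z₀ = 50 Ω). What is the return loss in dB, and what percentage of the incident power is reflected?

Γ = (19.2 + j14.4)/(119.2 + j14.4), |Γ| = 0.2
RL = −20·log₁₀(0.2) = 14 dB
P_refl/P_inc = |Γ|² = 0.04

RL ≈ 14 dB; 4% of incident power reflected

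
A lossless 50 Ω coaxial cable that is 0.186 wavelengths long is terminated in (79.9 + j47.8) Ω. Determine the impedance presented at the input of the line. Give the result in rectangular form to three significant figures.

Z_in ≈ 33.3 − j32.3 Ω

βl = 2π × 0.186 = 67°
tan(βl) = tan(67°) = 2.35
Z_in = Z_0·(Z_L + jZ_0·tanβl)/(Z_0 + jZ_L·tanβl)
     = 50·(79.9 + j165)/(-62.4 + j188)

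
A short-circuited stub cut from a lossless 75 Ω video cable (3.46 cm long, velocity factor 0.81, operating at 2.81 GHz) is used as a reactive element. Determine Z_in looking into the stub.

λ = v/f = 0.81·c / 2.81 GHz = 0.0865 m
βl = 2π·l/λ = 2π × 0.4 = 144°
tan(βl) = -0.726
For a short-circuited stub, Z_in = jZ_0·tan(βl)

Z_in ≈ −j54.4 Ω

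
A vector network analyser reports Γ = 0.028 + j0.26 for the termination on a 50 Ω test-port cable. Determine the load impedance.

Z_L ≈ 46 + j25.7 Ω

Z_L = Z_0·(1 + Γ)/(1 − Γ) = 50·(1.03 + j0.26)/(0.972 − j0.26)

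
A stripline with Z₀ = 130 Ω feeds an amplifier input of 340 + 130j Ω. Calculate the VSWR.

Γ = (Z_L − Z_0)/(Z_L + Z_0) = (210 + j130)/(470 + j130)
|Γ| = 247/488 = 0.506
VSWR = (1 + |Γ|)/(1 − |Γ|) = 1.51/0.494

VSWR ≈ 3.05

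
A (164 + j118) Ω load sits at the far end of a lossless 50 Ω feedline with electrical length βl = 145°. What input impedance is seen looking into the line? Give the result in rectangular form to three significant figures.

tan(βl) = tan(145°) = -0.7
Z_in = Z_0·(Z_L + jZ_0·tanβl)/(Z_0 + jZ_L·tanβl)
     = 50·(164 + j83)/(133 − j115)

Z_in ≈ 19.9 + j48.5 Ω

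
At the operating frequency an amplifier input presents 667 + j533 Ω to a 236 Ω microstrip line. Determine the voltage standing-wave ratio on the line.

VSWR ≈ 4.78

Γ = (Z_L − Z_0)/(Z_L + Z_0) = (431 + j533)/(903 + j533)
|Γ| = 685/1050 = 0.654
VSWR = (1 + |Γ|)/(1 − |Γ|) = 1.65/0.346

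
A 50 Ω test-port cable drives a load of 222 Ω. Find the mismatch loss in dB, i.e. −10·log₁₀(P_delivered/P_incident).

mismatch loss ≈ 2.22 dB

Γ = (222 − 50)/(222 + 50) = 0.632
|Γ|² = 0.4, so P_del/P_inc = 1 − |Γ|² = 0.6
ML = −10·log₁₀(1 − |Γ|²)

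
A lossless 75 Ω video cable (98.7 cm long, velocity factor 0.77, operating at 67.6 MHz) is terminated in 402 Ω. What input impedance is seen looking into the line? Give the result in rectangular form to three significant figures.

Z_in ≈ 14.8 + j18 Ω

λ = v/f = 0.77·c / 67.6 MHz = 3.42 m
βl = 2π·l/λ = 2π × 0.289 = 104°
tan(βl) = tan(104°) = -4.02
Z_in = Z_0·(Z_L + jZ_0·tanβl)/(Z_0 + jZ_L·tanβl)
     = 75·(402 − j301)/(75 − j1610)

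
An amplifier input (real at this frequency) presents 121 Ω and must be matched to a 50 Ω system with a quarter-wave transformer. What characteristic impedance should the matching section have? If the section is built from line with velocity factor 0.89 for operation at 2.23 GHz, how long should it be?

Z_qwt ≈ 77.8 Ω; length ≈ 2.99 cm

Z_qwt = √(Z_0·R_L) = √(50 × 121) = √6050
λ = 0.89·c/f = 0.12 m, so l = λ/4 = 0.0299 m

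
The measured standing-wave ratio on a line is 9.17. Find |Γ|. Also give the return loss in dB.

|Γ| ≈ 0.803; return loss ≈ 1.9 dB

|Γ| = (S − 1)/(S + 1) = (9.17 − 1)/(9.17 + 1) = 8.17/10.2
RL = −20·log₁₀|Γ| = −20·log₁₀(0.803)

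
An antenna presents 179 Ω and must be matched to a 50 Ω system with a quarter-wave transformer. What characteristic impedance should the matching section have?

Z_qwt ≈ 94.6 Ω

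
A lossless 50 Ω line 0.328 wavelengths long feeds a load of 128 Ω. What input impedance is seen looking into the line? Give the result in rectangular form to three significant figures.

βl = 2π × 0.328 = 118°
tan(βl) = tan(118°) = -1.87
Z_in = Z_0·(Z_L + jZ_0·tanβl)/(Z_0 + jZ_L·tanβl)
     = 50·(128 − j93.7)/(50 − j240)

Z_in ≈ 24 + j21.7 Ω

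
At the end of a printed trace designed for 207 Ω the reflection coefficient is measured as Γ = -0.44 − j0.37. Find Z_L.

Z_L = Z_0·(1 + Γ)/(1 − Γ) = 207·(0.56 − j0.37)/(1.44 + j0.37)

Z_L ≈ 62.7 − j69.3 Ω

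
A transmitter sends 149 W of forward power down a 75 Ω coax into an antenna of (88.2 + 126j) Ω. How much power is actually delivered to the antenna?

P_delivered ≈ 92.7 W

|Γ| = |(13.2 + j126)/(163.2 + j126)| = 0.614
|Γ|² = 0.378
P_refl = |Γ|²·P_inc = 56.3 W, P_del = (1 − |Γ|²)·P_inc = 92.7 W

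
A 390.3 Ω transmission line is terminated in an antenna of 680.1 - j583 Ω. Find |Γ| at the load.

Γ = (Z_L − Z_0)/(Z_L + Z_0) = (289.8 − j583)/(1070 − j583)
|Γ| = 651/1220

|Γ| ≈ 0.534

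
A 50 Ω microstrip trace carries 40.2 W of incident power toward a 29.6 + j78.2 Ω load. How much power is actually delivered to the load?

|Γ| = |(-20.4 + j78.2)/(79.6 + j78.2)| = 0.724
|Γ|² = 0.525
P_refl = |Γ|²·P_inc = 21.1 W, P_del = (1 − |Γ|²)·P_inc = 19.1 W

P_delivered ≈ 19.1 W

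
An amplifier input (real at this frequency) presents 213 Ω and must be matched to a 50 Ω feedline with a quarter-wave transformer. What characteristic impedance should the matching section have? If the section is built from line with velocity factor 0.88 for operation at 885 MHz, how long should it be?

Z_qwt = √(Z_0·R_L) = √(50 × 213) = √10650
λ = 0.88·c/f = 0.298 m, so l = λ/4 = 0.0746 m

Z_qwt ≈ 103 Ω; length ≈ 7.46 cm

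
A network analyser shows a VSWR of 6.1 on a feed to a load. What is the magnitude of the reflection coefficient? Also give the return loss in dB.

|Γ| ≈ 0.718; return loss ≈ 2.87 dB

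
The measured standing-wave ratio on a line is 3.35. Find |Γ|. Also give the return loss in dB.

|Γ| = (S − 1)/(S + 1) = (3.35 − 1)/(3.35 + 1) = 2.35/4.35
RL = −20·log₁₀|Γ| = −20·log₁₀(0.54)

|Γ| ≈ 0.54; return loss ≈ 5.35 dB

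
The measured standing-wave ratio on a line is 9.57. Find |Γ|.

|Γ| = (S − 1)/(S + 1) = (9.57 − 1)/(9.57 + 1) = 8.57/10.6

|Γ| ≈ 0.811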